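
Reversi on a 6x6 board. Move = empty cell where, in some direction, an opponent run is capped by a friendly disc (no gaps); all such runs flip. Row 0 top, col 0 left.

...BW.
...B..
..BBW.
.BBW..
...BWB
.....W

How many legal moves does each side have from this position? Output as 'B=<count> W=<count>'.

Answer: B=4 W=8

Derivation:
-- B to move --
(0,5): flips 1 -> legal
(1,4): no bracket -> illegal
(1,5): no bracket -> illegal
(2,5): flips 1 -> legal
(3,4): flips 1 -> legal
(3,5): flips 1 -> legal
(4,2): no bracket -> illegal
(5,3): no bracket -> illegal
(5,4): no bracket -> illegal
B mobility = 4
-- W to move --
(0,2): flips 2 -> legal
(1,1): flips 1 -> legal
(1,2): no bracket -> illegal
(1,4): no bracket -> illegal
(2,0): no bracket -> illegal
(2,1): flips 2 -> legal
(3,0): flips 2 -> legal
(3,4): no bracket -> illegal
(3,5): flips 1 -> legal
(4,0): flips 3 -> legal
(4,1): no bracket -> illegal
(4,2): flips 1 -> legal
(5,2): no bracket -> illegal
(5,3): flips 1 -> legal
(5,4): no bracket -> illegal
W mobility = 8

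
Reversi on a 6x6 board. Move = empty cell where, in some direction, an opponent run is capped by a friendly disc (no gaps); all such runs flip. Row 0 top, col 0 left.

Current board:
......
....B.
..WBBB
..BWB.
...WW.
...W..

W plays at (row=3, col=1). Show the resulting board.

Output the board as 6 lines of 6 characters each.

Place W at (3,1); scan 8 dirs for brackets.
Dir NW: first cell '.' (not opp) -> no flip
Dir N: first cell '.' (not opp) -> no flip
Dir NE: first cell 'W' (not opp) -> no flip
Dir W: first cell '.' (not opp) -> no flip
Dir E: opp run (3,2) capped by W -> flip
Dir SW: first cell '.' (not opp) -> no flip
Dir S: first cell '.' (not opp) -> no flip
Dir SE: first cell '.' (not opp) -> no flip
All flips: (3,2)

Answer: ......
....B.
..WBBB
.WWWB.
...WW.
...W..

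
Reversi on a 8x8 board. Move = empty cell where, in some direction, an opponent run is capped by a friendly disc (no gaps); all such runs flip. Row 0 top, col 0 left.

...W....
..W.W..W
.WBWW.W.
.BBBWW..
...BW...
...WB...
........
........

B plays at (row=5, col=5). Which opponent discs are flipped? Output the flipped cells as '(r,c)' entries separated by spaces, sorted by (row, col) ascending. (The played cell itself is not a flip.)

Answer: (4,4)

Derivation:
Dir NW: opp run (4,4) capped by B -> flip
Dir N: first cell '.' (not opp) -> no flip
Dir NE: first cell '.' (not opp) -> no flip
Dir W: first cell 'B' (not opp) -> no flip
Dir E: first cell '.' (not opp) -> no flip
Dir SW: first cell '.' (not opp) -> no flip
Dir S: first cell '.' (not opp) -> no flip
Dir SE: first cell '.' (not opp) -> no flip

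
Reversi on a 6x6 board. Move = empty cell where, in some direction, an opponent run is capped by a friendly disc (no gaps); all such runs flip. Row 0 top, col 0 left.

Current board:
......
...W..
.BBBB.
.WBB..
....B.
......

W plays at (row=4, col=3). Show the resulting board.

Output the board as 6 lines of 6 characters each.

Place W at (4,3); scan 8 dirs for brackets.
Dir NW: opp run (3,2) (2,1), next='.' -> no flip
Dir N: opp run (3,3) (2,3) capped by W -> flip
Dir NE: first cell '.' (not opp) -> no flip
Dir W: first cell '.' (not opp) -> no flip
Dir E: opp run (4,4), next='.' -> no flip
Dir SW: first cell '.' (not opp) -> no flip
Dir S: first cell '.' (not opp) -> no flip
Dir SE: first cell '.' (not opp) -> no flip
All flips: (2,3) (3,3)

Answer: ......
...W..
.BBWB.
.WBW..
...WB.
......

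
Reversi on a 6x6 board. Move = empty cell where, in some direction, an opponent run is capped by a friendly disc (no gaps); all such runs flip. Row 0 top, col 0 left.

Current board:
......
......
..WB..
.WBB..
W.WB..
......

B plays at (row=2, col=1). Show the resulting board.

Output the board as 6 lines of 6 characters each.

Place B at (2,1); scan 8 dirs for brackets.
Dir NW: first cell '.' (not opp) -> no flip
Dir N: first cell '.' (not opp) -> no flip
Dir NE: first cell '.' (not opp) -> no flip
Dir W: first cell '.' (not opp) -> no flip
Dir E: opp run (2,2) capped by B -> flip
Dir SW: first cell '.' (not opp) -> no flip
Dir S: opp run (3,1), next='.' -> no flip
Dir SE: first cell 'B' (not opp) -> no flip
All flips: (2,2)

Answer: ......
......
.BBB..
.WBB..
W.WB..
......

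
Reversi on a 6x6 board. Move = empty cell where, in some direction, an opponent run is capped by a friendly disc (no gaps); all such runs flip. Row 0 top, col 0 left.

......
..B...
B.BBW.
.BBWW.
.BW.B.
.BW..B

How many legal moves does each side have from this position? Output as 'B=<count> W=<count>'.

Answer: B=7 W=9

Derivation:
-- B to move --
(1,3): no bracket -> illegal
(1,4): flips 2 -> legal
(1,5): flips 3 -> legal
(2,5): flips 1 -> legal
(3,5): flips 2 -> legal
(4,3): flips 2 -> legal
(4,5): flips 1 -> legal
(5,3): flips 2 -> legal
B mobility = 7
-- W to move --
(0,1): flips 2 -> legal
(0,2): flips 3 -> legal
(0,3): no bracket -> illegal
(1,0): no bracket -> illegal
(1,1): flips 1 -> legal
(1,3): flips 1 -> legal
(1,4): no bracket -> illegal
(2,1): flips 2 -> legal
(3,0): flips 3 -> legal
(3,5): no bracket -> illegal
(4,0): flips 1 -> legal
(4,3): no bracket -> illegal
(4,5): no bracket -> illegal
(5,0): flips 1 -> legal
(5,3): no bracket -> illegal
(5,4): flips 1 -> legal
W mobility = 9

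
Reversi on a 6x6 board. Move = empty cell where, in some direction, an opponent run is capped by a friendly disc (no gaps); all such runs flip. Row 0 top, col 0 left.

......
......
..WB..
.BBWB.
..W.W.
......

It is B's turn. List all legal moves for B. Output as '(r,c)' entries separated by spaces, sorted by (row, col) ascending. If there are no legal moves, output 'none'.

(1,1): no bracket -> illegal
(1,2): flips 1 -> legal
(1,3): flips 1 -> legal
(2,1): flips 1 -> legal
(2,4): no bracket -> illegal
(3,5): no bracket -> illegal
(4,1): no bracket -> illegal
(4,3): flips 1 -> legal
(4,5): no bracket -> illegal
(5,1): no bracket -> illegal
(5,2): flips 1 -> legal
(5,3): flips 1 -> legal
(5,4): flips 1 -> legal
(5,5): no bracket -> illegal

Answer: (1,2) (1,3) (2,1) (4,3) (5,2) (5,3) (5,4)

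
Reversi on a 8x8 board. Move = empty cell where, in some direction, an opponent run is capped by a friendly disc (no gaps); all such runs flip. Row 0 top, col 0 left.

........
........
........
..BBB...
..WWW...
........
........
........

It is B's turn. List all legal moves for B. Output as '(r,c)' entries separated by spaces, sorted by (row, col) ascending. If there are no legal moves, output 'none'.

(3,1): no bracket -> illegal
(3,5): no bracket -> illegal
(4,1): no bracket -> illegal
(4,5): no bracket -> illegal
(5,1): flips 1 -> legal
(5,2): flips 2 -> legal
(5,3): flips 1 -> legal
(5,4): flips 2 -> legal
(5,5): flips 1 -> legal

Answer: (5,1) (5,2) (5,3) (5,4) (5,5)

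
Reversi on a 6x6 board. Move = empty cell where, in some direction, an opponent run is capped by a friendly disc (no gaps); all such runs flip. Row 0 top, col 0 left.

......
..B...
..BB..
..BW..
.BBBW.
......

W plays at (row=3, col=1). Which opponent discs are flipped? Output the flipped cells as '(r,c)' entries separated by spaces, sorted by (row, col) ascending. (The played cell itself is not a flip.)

Answer: (3,2)

Derivation:
Dir NW: first cell '.' (not opp) -> no flip
Dir N: first cell '.' (not opp) -> no flip
Dir NE: opp run (2,2), next='.' -> no flip
Dir W: first cell '.' (not opp) -> no flip
Dir E: opp run (3,2) capped by W -> flip
Dir SW: first cell '.' (not opp) -> no flip
Dir S: opp run (4,1), next='.' -> no flip
Dir SE: opp run (4,2), next='.' -> no flip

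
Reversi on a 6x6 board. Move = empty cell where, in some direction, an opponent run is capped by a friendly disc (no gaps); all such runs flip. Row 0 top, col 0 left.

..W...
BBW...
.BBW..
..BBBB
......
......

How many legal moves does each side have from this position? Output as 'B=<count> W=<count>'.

-- B to move --
(0,1): flips 2 -> legal
(0,3): flips 1 -> legal
(1,3): flips 2 -> legal
(1,4): flips 1 -> legal
(2,4): flips 1 -> legal
B mobility = 5
-- W to move --
(0,0): no bracket -> illegal
(0,1): no bracket -> illegal
(1,3): no bracket -> illegal
(2,0): flips 3 -> legal
(2,4): no bracket -> illegal
(2,5): no bracket -> illegal
(3,0): flips 1 -> legal
(3,1): no bracket -> illegal
(4,1): flips 1 -> legal
(4,2): flips 2 -> legal
(4,3): flips 1 -> legal
(4,4): no bracket -> illegal
(4,5): flips 1 -> legal
W mobility = 6

Answer: B=5 W=6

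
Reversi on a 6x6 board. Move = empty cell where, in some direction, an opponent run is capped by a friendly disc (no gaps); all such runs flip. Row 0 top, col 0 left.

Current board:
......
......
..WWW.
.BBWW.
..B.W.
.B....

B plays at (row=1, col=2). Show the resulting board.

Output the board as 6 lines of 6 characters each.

Place B at (1,2); scan 8 dirs for brackets.
Dir NW: first cell '.' (not opp) -> no flip
Dir N: first cell '.' (not opp) -> no flip
Dir NE: first cell '.' (not opp) -> no flip
Dir W: first cell '.' (not opp) -> no flip
Dir E: first cell '.' (not opp) -> no flip
Dir SW: first cell '.' (not opp) -> no flip
Dir S: opp run (2,2) capped by B -> flip
Dir SE: opp run (2,3) (3,4), next='.' -> no flip
All flips: (2,2)

Answer: ......
..B...
..BWW.
.BBWW.
..B.W.
.B....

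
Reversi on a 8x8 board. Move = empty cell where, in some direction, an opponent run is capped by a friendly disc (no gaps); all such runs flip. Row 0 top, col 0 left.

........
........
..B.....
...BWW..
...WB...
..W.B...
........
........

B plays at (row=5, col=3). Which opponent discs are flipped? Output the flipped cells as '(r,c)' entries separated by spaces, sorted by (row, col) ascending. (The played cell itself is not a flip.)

Answer: (4,3)

Derivation:
Dir NW: first cell '.' (not opp) -> no flip
Dir N: opp run (4,3) capped by B -> flip
Dir NE: first cell 'B' (not opp) -> no flip
Dir W: opp run (5,2), next='.' -> no flip
Dir E: first cell 'B' (not opp) -> no flip
Dir SW: first cell '.' (not opp) -> no flip
Dir S: first cell '.' (not opp) -> no flip
Dir SE: first cell '.' (not opp) -> no flip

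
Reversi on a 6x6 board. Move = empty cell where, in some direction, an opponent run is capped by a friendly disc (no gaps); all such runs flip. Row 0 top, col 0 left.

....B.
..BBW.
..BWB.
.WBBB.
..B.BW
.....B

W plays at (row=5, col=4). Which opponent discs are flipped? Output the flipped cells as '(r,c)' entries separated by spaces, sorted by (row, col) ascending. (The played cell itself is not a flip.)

Dir NW: first cell '.' (not opp) -> no flip
Dir N: opp run (4,4) (3,4) (2,4) capped by W -> flip
Dir NE: first cell 'W' (not opp) -> no flip
Dir W: first cell '.' (not opp) -> no flip
Dir E: opp run (5,5), next=edge -> no flip
Dir SW: edge -> no flip
Dir S: edge -> no flip
Dir SE: edge -> no flip

Answer: (2,4) (3,4) (4,4)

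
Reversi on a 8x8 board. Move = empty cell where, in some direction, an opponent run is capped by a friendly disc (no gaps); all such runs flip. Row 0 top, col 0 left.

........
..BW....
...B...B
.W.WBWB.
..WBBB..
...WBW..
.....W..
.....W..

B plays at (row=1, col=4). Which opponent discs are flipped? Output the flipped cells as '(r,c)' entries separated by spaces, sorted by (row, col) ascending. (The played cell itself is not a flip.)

Dir NW: first cell '.' (not opp) -> no flip
Dir N: first cell '.' (not opp) -> no flip
Dir NE: first cell '.' (not opp) -> no flip
Dir W: opp run (1,3) capped by B -> flip
Dir E: first cell '.' (not opp) -> no flip
Dir SW: first cell 'B' (not opp) -> no flip
Dir S: first cell '.' (not opp) -> no flip
Dir SE: first cell '.' (not opp) -> no flip

Answer: (1,3)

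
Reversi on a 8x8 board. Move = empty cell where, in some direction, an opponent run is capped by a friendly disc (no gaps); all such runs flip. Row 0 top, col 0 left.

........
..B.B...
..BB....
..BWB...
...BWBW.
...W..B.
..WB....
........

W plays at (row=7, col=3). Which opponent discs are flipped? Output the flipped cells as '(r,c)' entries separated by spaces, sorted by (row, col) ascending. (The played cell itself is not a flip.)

Dir NW: first cell 'W' (not opp) -> no flip
Dir N: opp run (6,3) capped by W -> flip
Dir NE: first cell '.' (not opp) -> no flip
Dir W: first cell '.' (not opp) -> no flip
Dir E: first cell '.' (not opp) -> no flip
Dir SW: edge -> no flip
Dir S: edge -> no flip
Dir SE: edge -> no flip

Answer: (6,3)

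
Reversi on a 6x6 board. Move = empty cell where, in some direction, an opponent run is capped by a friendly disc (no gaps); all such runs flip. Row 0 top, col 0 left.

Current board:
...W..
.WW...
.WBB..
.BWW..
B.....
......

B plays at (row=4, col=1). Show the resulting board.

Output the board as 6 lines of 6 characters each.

Answer: ...W..
.WW...
.WBB..
.BBW..
BB....
......

Derivation:
Place B at (4,1); scan 8 dirs for brackets.
Dir NW: first cell '.' (not opp) -> no flip
Dir N: first cell 'B' (not opp) -> no flip
Dir NE: opp run (3,2) capped by B -> flip
Dir W: first cell 'B' (not opp) -> no flip
Dir E: first cell '.' (not opp) -> no flip
Dir SW: first cell '.' (not opp) -> no flip
Dir S: first cell '.' (not opp) -> no flip
Dir SE: first cell '.' (not opp) -> no flip
All flips: (3,2)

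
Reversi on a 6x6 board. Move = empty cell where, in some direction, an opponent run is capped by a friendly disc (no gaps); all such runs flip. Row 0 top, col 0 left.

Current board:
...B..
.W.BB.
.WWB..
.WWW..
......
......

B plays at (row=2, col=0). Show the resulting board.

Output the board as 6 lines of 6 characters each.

Answer: ...B..
.W.BB.
BBBB..
.WWW..
......
......

Derivation:
Place B at (2,0); scan 8 dirs for brackets.
Dir NW: edge -> no flip
Dir N: first cell '.' (not opp) -> no flip
Dir NE: opp run (1,1), next='.' -> no flip
Dir W: edge -> no flip
Dir E: opp run (2,1) (2,2) capped by B -> flip
Dir SW: edge -> no flip
Dir S: first cell '.' (not opp) -> no flip
Dir SE: opp run (3,1), next='.' -> no flip
All flips: (2,1) (2,2)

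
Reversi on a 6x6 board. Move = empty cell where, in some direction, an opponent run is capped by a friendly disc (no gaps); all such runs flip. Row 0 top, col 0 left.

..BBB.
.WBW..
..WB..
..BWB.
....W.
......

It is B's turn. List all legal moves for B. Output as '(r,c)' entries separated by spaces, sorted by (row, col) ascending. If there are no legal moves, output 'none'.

Answer: (1,0) (1,4) (2,0) (2,1) (2,4) (3,1) (4,3) (5,4)

Derivation:
(0,0): no bracket -> illegal
(0,1): no bracket -> illegal
(1,0): flips 1 -> legal
(1,4): flips 1 -> legal
(2,0): flips 1 -> legal
(2,1): flips 1 -> legal
(2,4): flips 1 -> legal
(3,1): flips 2 -> legal
(3,5): no bracket -> illegal
(4,2): no bracket -> illegal
(4,3): flips 1 -> legal
(4,5): no bracket -> illegal
(5,3): no bracket -> illegal
(5,4): flips 1 -> legal
(5,5): no bracket -> illegal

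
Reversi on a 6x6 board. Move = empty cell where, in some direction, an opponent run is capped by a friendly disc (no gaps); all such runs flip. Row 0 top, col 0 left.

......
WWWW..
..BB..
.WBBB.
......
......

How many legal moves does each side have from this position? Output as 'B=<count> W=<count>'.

-- B to move --
(0,0): flips 1 -> legal
(0,1): flips 1 -> legal
(0,2): flips 1 -> legal
(0,3): flips 1 -> legal
(0,4): flips 1 -> legal
(1,4): no bracket -> illegal
(2,0): no bracket -> illegal
(2,1): no bracket -> illegal
(2,4): no bracket -> illegal
(3,0): flips 1 -> legal
(4,0): flips 1 -> legal
(4,1): no bracket -> illegal
(4,2): no bracket -> illegal
B mobility = 7
-- W to move --
(1,4): no bracket -> illegal
(2,1): no bracket -> illegal
(2,4): no bracket -> illegal
(2,5): no bracket -> illegal
(3,5): flips 3 -> legal
(4,1): no bracket -> illegal
(4,2): flips 2 -> legal
(4,3): flips 2 -> legal
(4,4): flips 2 -> legal
(4,5): flips 2 -> legal
W mobility = 5

Answer: B=7 W=5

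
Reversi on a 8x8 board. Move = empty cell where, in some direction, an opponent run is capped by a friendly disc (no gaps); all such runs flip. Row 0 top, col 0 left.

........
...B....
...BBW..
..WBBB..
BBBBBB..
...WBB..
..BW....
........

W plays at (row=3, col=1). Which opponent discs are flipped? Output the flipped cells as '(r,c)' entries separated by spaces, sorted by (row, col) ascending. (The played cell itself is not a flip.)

Answer: (4,2)

Derivation:
Dir NW: first cell '.' (not opp) -> no flip
Dir N: first cell '.' (not opp) -> no flip
Dir NE: first cell '.' (not opp) -> no flip
Dir W: first cell '.' (not opp) -> no flip
Dir E: first cell 'W' (not opp) -> no flip
Dir SW: opp run (4,0), next=edge -> no flip
Dir S: opp run (4,1), next='.' -> no flip
Dir SE: opp run (4,2) capped by W -> flip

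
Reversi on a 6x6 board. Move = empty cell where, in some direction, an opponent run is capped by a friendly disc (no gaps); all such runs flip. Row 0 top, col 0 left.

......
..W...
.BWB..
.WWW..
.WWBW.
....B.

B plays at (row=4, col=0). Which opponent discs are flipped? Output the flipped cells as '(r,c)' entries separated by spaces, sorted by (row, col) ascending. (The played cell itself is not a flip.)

Answer: (4,1) (4,2)

Derivation:
Dir NW: edge -> no flip
Dir N: first cell '.' (not opp) -> no flip
Dir NE: opp run (3,1) (2,2), next='.' -> no flip
Dir W: edge -> no flip
Dir E: opp run (4,1) (4,2) capped by B -> flip
Dir SW: edge -> no flip
Dir S: first cell '.' (not opp) -> no flip
Dir SE: first cell '.' (not opp) -> no flip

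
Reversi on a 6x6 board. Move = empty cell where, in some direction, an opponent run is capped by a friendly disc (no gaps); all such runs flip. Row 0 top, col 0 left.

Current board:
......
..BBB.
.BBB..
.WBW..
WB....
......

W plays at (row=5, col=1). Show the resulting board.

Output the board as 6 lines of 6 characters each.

Answer: ......
..BBB.
.BBB..
.WBW..
WW....
.W....

Derivation:
Place W at (5,1); scan 8 dirs for brackets.
Dir NW: first cell 'W' (not opp) -> no flip
Dir N: opp run (4,1) capped by W -> flip
Dir NE: first cell '.' (not opp) -> no flip
Dir W: first cell '.' (not opp) -> no flip
Dir E: first cell '.' (not opp) -> no flip
Dir SW: edge -> no flip
Dir S: edge -> no flip
Dir SE: edge -> no flip
All flips: (4,1)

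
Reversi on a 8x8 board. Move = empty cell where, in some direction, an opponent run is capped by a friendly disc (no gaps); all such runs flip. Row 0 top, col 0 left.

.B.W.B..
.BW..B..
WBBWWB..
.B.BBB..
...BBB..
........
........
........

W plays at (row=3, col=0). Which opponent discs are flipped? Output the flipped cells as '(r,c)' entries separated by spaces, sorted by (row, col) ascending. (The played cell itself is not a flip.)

Answer: (2,1)

Derivation:
Dir NW: edge -> no flip
Dir N: first cell 'W' (not opp) -> no flip
Dir NE: opp run (2,1) capped by W -> flip
Dir W: edge -> no flip
Dir E: opp run (3,1), next='.' -> no flip
Dir SW: edge -> no flip
Dir S: first cell '.' (not opp) -> no flip
Dir SE: first cell '.' (not opp) -> no flip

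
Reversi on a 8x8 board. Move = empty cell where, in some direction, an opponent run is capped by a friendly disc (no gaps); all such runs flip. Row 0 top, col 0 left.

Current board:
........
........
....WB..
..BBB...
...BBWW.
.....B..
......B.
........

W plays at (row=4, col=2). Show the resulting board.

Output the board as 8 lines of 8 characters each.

Answer: ........
........
....WB..
..BWB...
..WWWWW.
.....B..
......B.
........

Derivation:
Place W at (4,2); scan 8 dirs for brackets.
Dir NW: first cell '.' (not opp) -> no flip
Dir N: opp run (3,2), next='.' -> no flip
Dir NE: opp run (3,3) capped by W -> flip
Dir W: first cell '.' (not opp) -> no flip
Dir E: opp run (4,3) (4,4) capped by W -> flip
Dir SW: first cell '.' (not opp) -> no flip
Dir S: first cell '.' (not opp) -> no flip
Dir SE: first cell '.' (not opp) -> no flip
All flips: (3,3) (4,3) (4,4)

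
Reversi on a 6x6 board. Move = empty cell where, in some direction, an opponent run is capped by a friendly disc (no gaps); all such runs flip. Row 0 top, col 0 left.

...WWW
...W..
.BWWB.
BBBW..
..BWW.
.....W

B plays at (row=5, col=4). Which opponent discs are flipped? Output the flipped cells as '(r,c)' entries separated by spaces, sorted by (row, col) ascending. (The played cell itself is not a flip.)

Dir NW: opp run (4,3) capped by B -> flip
Dir N: opp run (4,4), next='.' -> no flip
Dir NE: first cell '.' (not opp) -> no flip
Dir W: first cell '.' (not opp) -> no flip
Dir E: opp run (5,5), next=edge -> no flip
Dir SW: edge -> no flip
Dir S: edge -> no flip
Dir SE: edge -> no flip

Answer: (4,3)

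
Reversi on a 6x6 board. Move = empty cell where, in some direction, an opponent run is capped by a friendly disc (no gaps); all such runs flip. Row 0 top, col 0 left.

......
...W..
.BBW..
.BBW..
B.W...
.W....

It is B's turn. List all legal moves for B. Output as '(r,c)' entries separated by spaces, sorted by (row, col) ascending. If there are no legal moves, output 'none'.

Answer: (0,4) (1,4) (2,4) (3,4) (4,4) (5,2) (5,3)

Derivation:
(0,2): no bracket -> illegal
(0,3): no bracket -> illegal
(0,4): flips 1 -> legal
(1,2): no bracket -> illegal
(1,4): flips 1 -> legal
(2,4): flips 1 -> legal
(3,4): flips 1 -> legal
(4,1): no bracket -> illegal
(4,3): no bracket -> illegal
(4,4): flips 1 -> legal
(5,0): no bracket -> illegal
(5,2): flips 1 -> legal
(5,3): flips 1 -> legal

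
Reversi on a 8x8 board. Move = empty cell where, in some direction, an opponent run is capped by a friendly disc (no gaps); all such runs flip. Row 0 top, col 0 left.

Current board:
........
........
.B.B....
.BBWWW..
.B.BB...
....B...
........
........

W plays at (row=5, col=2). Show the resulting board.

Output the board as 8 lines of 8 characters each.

Answer: ........
........
.B.B....
.BBWWW..
.B.WB...
..W.B...
........
........

Derivation:
Place W at (5,2); scan 8 dirs for brackets.
Dir NW: opp run (4,1), next='.' -> no flip
Dir N: first cell '.' (not opp) -> no flip
Dir NE: opp run (4,3) capped by W -> flip
Dir W: first cell '.' (not opp) -> no flip
Dir E: first cell '.' (not opp) -> no flip
Dir SW: first cell '.' (not opp) -> no flip
Dir S: first cell '.' (not opp) -> no flip
Dir SE: first cell '.' (not opp) -> no flip
All flips: (4,3)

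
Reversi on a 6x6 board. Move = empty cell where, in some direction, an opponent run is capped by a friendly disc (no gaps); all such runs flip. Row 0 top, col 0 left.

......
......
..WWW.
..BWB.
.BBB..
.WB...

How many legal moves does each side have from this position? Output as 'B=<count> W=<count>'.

-- B to move --
(1,1): no bracket -> illegal
(1,2): flips 2 -> legal
(1,3): flips 2 -> legal
(1,4): flips 2 -> legal
(1,5): flips 2 -> legal
(2,1): no bracket -> illegal
(2,5): no bracket -> illegal
(3,1): no bracket -> illegal
(3,5): no bracket -> illegal
(4,0): no bracket -> illegal
(4,4): no bracket -> illegal
(5,0): flips 1 -> legal
B mobility = 5
-- W to move --
(2,1): no bracket -> illegal
(2,5): no bracket -> illegal
(3,0): no bracket -> illegal
(3,1): flips 2 -> legal
(3,5): flips 1 -> legal
(4,0): no bracket -> illegal
(4,4): flips 1 -> legal
(4,5): flips 1 -> legal
(5,0): flips 2 -> legal
(5,3): flips 2 -> legal
(5,4): no bracket -> illegal
W mobility = 6

Answer: B=5 W=6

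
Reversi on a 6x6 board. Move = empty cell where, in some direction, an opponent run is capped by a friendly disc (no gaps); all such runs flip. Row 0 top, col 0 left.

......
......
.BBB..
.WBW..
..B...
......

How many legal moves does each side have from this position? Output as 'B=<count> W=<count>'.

Answer: B=8 W=4

Derivation:
-- B to move --
(2,0): flips 1 -> legal
(2,4): flips 1 -> legal
(3,0): flips 1 -> legal
(3,4): flips 1 -> legal
(4,0): flips 1 -> legal
(4,1): flips 1 -> legal
(4,3): flips 1 -> legal
(4,4): flips 1 -> legal
B mobility = 8
-- W to move --
(1,0): no bracket -> illegal
(1,1): flips 2 -> legal
(1,2): no bracket -> illegal
(1,3): flips 2 -> legal
(1,4): no bracket -> illegal
(2,0): no bracket -> illegal
(2,4): no bracket -> illegal
(3,0): no bracket -> illegal
(3,4): no bracket -> illegal
(4,1): no bracket -> illegal
(4,3): no bracket -> illegal
(5,1): flips 1 -> legal
(5,2): no bracket -> illegal
(5,3): flips 1 -> legal
W mobility = 4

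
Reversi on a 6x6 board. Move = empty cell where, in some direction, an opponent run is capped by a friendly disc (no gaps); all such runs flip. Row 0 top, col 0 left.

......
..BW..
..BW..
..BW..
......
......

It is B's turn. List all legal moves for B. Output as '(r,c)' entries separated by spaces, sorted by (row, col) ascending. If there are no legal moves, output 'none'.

Answer: (0,4) (1,4) (2,4) (3,4) (4,4)

Derivation:
(0,2): no bracket -> illegal
(0,3): no bracket -> illegal
(0,4): flips 1 -> legal
(1,4): flips 2 -> legal
(2,4): flips 1 -> legal
(3,4): flips 2 -> legal
(4,2): no bracket -> illegal
(4,3): no bracket -> illegal
(4,4): flips 1 -> legal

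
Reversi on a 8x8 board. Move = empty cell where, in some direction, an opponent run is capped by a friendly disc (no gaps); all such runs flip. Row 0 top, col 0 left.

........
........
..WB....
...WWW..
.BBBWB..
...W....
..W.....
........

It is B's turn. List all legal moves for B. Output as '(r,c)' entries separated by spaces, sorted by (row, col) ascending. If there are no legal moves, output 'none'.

Answer: (2,1) (2,4) (2,5) (6,3) (6,4)

Derivation:
(1,1): no bracket -> illegal
(1,2): no bracket -> illegal
(1,3): no bracket -> illegal
(2,1): flips 1 -> legal
(2,4): flips 1 -> legal
(2,5): flips 2 -> legal
(2,6): no bracket -> illegal
(3,1): no bracket -> illegal
(3,2): no bracket -> illegal
(3,6): no bracket -> illegal
(4,6): no bracket -> illegal
(5,1): no bracket -> illegal
(5,2): no bracket -> illegal
(5,4): no bracket -> illegal
(5,5): no bracket -> illegal
(6,1): no bracket -> illegal
(6,3): flips 1 -> legal
(6,4): flips 1 -> legal
(7,1): no bracket -> illegal
(7,2): no bracket -> illegal
(7,3): no bracket -> illegal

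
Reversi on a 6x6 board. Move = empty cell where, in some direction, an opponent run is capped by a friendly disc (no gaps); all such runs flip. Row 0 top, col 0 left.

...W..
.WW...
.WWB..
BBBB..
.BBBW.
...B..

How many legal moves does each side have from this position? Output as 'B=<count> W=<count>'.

Answer: B=9 W=6

Derivation:
-- B to move --
(0,0): flips 2 -> legal
(0,1): flips 3 -> legal
(0,2): flips 2 -> legal
(0,4): no bracket -> illegal
(1,0): flips 1 -> legal
(1,3): flips 1 -> legal
(1,4): no bracket -> illegal
(2,0): flips 2 -> legal
(3,4): no bracket -> illegal
(3,5): flips 1 -> legal
(4,5): flips 1 -> legal
(5,4): no bracket -> illegal
(5,5): flips 1 -> legal
B mobility = 9
-- W to move --
(1,3): no bracket -> illegal
(1,4): no bracket -> illegal
(2,0): no bracket -> illegal
(2,4): flips 1 -> legal
(3,4): flips 1 -> legal
(4,0): flips 4 -> legal
(5,0): no bracket -> illegal
(5,1): flips 2 -> legal
(5,2): flips 2 -> legal
(5,4): flips 2 -> legal
W mobility = 6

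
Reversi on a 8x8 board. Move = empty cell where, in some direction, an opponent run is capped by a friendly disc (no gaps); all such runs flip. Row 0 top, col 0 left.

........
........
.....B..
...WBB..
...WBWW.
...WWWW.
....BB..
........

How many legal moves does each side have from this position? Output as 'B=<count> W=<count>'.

Answer: B=10 W=10

Derivation:
-- B to move --
(2,2): flips 1 -> legal
(2,3): no bracket -> illegal
(2,4): no bracket -> illegal
(3,2): flips 3 -> legal
(3,6): no bracket -> illegal
(3,7): flips 2 -> legal
(4,2): flips 2 -> legal
(4,7): flips 3 -> legal
(5,2): flips 1 -> legal
(5,7): flips 1 -> legal
(6,2): flips 1 -> legal
(6,3): no bracket -> illegal
(6,6): flips 1 -> legal
(6,7): flips 2 -> legal
B mobility = 10
-- W to move --
(1,4): no bracket -> illegal
(1,5): flips 2 -> legal
(1,6): flips 2 -> legal
(2,3): flips 1 -> legal
(2,4): flips 3 -> legal
(2,6): flips 2 -> legal
(3,6): flips 2 -> legal
(6,3): no bracket -> illegal
(6,6): no bracket -> illegal
(7,3): flips 1 -> legal
(7,4): flips 2 -> legal
(7,5): flips 2 -> legal
(7,6): flips 1 -> legal
W mobility = 10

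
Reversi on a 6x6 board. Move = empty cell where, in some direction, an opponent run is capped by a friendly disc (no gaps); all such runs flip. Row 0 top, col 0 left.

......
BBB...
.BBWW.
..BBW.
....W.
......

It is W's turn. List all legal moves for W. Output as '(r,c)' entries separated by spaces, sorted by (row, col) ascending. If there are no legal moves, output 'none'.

(0,0): flips 3 -> legal
(0,1): flips 1 -> legal
(0,2): no bracket -> illegal
(0,3): no bracket -> illegal
(1,3): no bracket -> illegal
(2,0): flips 2 -> legal
(3,0): no bracket -> illegal
(3,1): flips 2 -> legal
(4,1): flips 1 -> legal
(4,2): flips 1 -> legal
(4,3): flips 1 -> legal

Answer: (0,0) (0,1) (2,0) (3,1) (4,1) (4,2) (4,3)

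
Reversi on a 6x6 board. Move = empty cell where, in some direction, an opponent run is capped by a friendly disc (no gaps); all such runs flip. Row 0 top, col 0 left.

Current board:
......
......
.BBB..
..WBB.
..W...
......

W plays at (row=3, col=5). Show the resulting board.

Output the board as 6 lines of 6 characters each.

Answer: ......
......
.BBB..
..WWWW
..W...
......

Derivation:
Place W at (3,5); scan 8 dirs for brackets.
Dir NW: first cell '.' (not opp) -> no flip
Dir N: first cell '.' (not opp) -> no flip
Dir NE: edge -> no flip
Dir W: opp run (3,4) (3,3) capped by W -> flip
Dir E: edge -> no flip
Dir SW: first cell '.' (not opp) -> no flip
Dir S: first cell '.' (not opp) -> no flip
Dir SE: edge -> no flip
All flips: (3,3) (3,4)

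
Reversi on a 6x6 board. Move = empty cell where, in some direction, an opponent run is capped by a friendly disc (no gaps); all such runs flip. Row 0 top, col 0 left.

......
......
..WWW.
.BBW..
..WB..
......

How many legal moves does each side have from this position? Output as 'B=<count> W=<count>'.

Answer: B=7 W=6

Derivation:
-- B to move --
(1,1): no bracket -> illegal
(1,2): flips 1 -> legal
(1,3): flips 3 -> legal
(1,4): flips 1 -> legal
(1,5): no bracket -> illegal
(2,1): no bracket -> illegal
(2,5): no bracket -> illegal
(3,4): flips 1 -> legal
(3,5): no bracket -> illegal
(4,1): flips 1 -> legal
(4,4): no bracket -> illegal
(5,1): no bracket -> illegal
(5,2): flips 1 -> legal
(5,3): flips 1 -> legal
B mobility = 7
-- W to move --
(2,0): flips 1 -> legal
(2,1): no bracket -> illegal
(3,0): flips 2 -> legal
(3,4): no bracket -> illegal
(4,0): flips 1 -> legal
(4,1): flips 1 -> legal
(4,4): flips 1 -> legal
(5,2): no bracket -> illegal
(5,3): flips 1 -> legal
(5,4): no bracket -> illegal
W mobility = 6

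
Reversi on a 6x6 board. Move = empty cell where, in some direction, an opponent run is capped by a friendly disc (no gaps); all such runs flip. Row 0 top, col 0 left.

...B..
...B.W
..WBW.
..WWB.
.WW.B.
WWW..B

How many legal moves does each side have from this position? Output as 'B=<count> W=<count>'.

-- B to move --
(0,4): no bracket -> illegal
(0,5): no bracket -> illegal
(1,1): flips 2 -> legal
(1,2): no bracket -> illegal
(1,4): flips 1 -> legal
(2,1): flips 1 -> legal
(2,5): flips 1 -> legal
(3,0): no bracket -> illegal
(3,1): flips 3 -> legal
(3,5): flips 1 -> legal
(4,0): no bracket -> illegal
(4,3): flips 1 -> legal
(5,3): no bracket -> illegal
B mobility = 7
-- W to move --
(0,2): flips 1 -> legal
(0,4): flips 1 -> legal
(1,2): no bracket -> illegal
(1,4): flips 1 -> legal
(2,5): no bracket -> illegal
(3,5): flips 1 -> legal
(4,3): no bracket -> illegal
(4,5): no bracket -> illegal
(5,3): no bracket -> illegal
(5,4): flips 2 -> legal
W mobility = 5

Answer: B=7 W=5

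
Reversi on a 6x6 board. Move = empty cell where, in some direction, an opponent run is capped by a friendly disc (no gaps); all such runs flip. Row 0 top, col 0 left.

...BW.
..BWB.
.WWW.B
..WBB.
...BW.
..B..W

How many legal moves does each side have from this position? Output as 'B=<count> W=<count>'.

-- B to move --
(0,2): no bracket -> illegal
(0,5): flips 1 -> legal
(1,0): flips 2 -> legal
(1,1): flips 1 -> legal
(1,5): no bracket -> illegal
(2,0): no bracket -> illegal
(2,4): no bracket -> illegal
(3,0): flips 1 -> legal
(3,1): flips 1 -> legal
(3,5): no bracket -> illegal
(4,1): flips 2 -> legal
(4,2): flips 2 -> legal
(4,5): flips 1 -> legal
(5,3): no bracket -> illegal
(5,4): flips 1 -> legal
B mobility = 9
-- W to move --
(0,1): flips 1 -> legal
(0,2): flips 2 -> legal
(0,5): flips 1 -> legal
(1,1): flips 1 -> legal
(1,5): flips 1 -> legal
(2,4): flips 2 -> legal
(3,5): flips 2 -> legal
(4,1): no bracket -> illegal
(4,2): flips 1 -> legal
(4,5): flips 1 -> legal
(5,1): no bracket -> illegal
(5,3): flips 2 -> legal
(5,4): flips 1 -> legal
W mobility = 11

Answer: B=9 W=11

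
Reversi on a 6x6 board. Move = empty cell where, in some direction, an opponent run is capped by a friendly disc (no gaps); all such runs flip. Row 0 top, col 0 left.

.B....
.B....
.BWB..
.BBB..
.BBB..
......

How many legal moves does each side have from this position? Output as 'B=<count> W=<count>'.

-- B to move --
(1,2): flips 1 -> legal
(1,3): flips 1 -> legal
B mobility = 2
-- W to move --
(0,0): flips 1 -> legal
(0,2): no bracket -> illegal
(1,0): no bracket -> illegal
(1,2): no bracket -> illegal
(1,3): no bracket -> illegal
(1,4): no bracket -> illegal
(2,0): flips 1 -> legal
(2,4): flips 1 -> legal
(3,0): no bracket -> illegal
(3,4): no bracket -> illegal
(4,0): flips 1 -> legal
(4,4): flips 1 -> legal
(5,0): no bracket -> illegal
(5,1): no bracket -> illegal
(5,2): flips 2 -> legal
(5,3): no bracket -> illegal
(5,4): no bracket -> illegal
W mobility = 6

Answer: B=2 W=6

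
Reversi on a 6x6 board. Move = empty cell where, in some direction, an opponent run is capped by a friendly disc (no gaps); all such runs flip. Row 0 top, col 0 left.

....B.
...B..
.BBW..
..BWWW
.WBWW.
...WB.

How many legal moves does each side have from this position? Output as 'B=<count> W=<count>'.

-- B to move --
(1,2): no bracket -> illegal
(1,4): flips 1 -> legal
(2,4): flips 4 -> legal
(2,5): no bracket -> illegal
(3,0): no bracket -> illegal
(3,1): no bracket -> illegal
(4,0): flips 1 -> legal
(4,5): flips 2 -> legal
(5,0): flips 1 -> legal
(5,1): no bracket -> illegal
(5,2): flips 1 -> legal
(5,5): flips 2 -> legal
B mobility = 7
-- W to move --
(0,2): no bracket -> illegal
(0,3): flips 1 -> legal
(0,5): no bracket -> illegal
(1,0): flips 2 -> legal
(1,1): flips 1 -> legal
(1,2): no bracket -> illegal
(1,4): no bracket -> illegal
(1,5): no bracket -> illegal
(2,0): flips 2 -> legal
(2,4): no bracket -> illegal
(3,0): no bracket -> illegal
(3,1): flips 2 -> legal
(4,5): no bracket -> illegal
(5,1): flips 1 -> legal
(5,2): no bracket -> illegal
(5,5): flips 1 -> legal
W mobility = 7

Answer: B=7 W=7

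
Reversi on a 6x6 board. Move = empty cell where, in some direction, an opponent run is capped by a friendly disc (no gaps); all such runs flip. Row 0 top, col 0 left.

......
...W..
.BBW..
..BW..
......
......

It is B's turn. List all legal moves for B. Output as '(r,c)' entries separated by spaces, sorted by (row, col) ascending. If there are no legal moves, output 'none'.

(0,2): no bracket -> illegal
(0,3): no bracket -> illegal
(0,4): flips 1 -> legal
(1,2): no bracket -> illegal
(1,4): flips 1 -> legal
(2,4): flips 1 -> legal
(3,4): flips 1 -> legal
(4,2): no bracket -> illegal
(4,3): no bracket -> illegal
(4,4): flips 1 -> legal

Answer: (0,4) (1,4) (2,4) (3,4) (4,4)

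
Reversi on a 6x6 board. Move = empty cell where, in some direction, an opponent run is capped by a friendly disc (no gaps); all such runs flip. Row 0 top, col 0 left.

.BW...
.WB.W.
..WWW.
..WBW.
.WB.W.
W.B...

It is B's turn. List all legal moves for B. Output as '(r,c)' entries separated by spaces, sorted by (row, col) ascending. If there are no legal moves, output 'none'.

(0,0): flips 2 -> legal
(0,3): flips 1 -> legal
(0,4): no bracket -> illegal
(0,5): no bracket -> illegal
(1,0): flips 1 -> legal
(1,3): flips 1 -> legal
(1,5): flips 1 -> legal
(2,0): no bracket -> illegal
(2,1): flips 1 -> legal
(2,5): no bracket -> illegal
(3,0): flips 1 -> legal
(3,1): flips 1 -> legal
(3,5): flips 1 -> legal
(4,0): flips 1 -> legal
(4,3): no bracket -> illegal
(4,5): flips 2 -> legal
(5,1): no bracket -> illegal
(5,3): no bracket -> illegal
(5,4): no bracket -> illegal
(5,5): flips 1 -> legal

Answer: (0,0) (0,3) (1,0) (1,3) (1,5) (2,1) (3,0) (3,1) (3,5) (4,0) (4,5) (5,5)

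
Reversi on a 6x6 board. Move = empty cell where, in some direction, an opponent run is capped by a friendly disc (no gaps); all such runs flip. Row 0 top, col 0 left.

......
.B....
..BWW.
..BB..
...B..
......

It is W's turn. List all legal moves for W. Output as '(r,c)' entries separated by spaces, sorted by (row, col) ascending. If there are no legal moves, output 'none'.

Answer: (2,1) (4,1) (4,2) (5,3)

Derivation:
(0,0): no bracket -> illegal
(0,1): no bracket -> illegal
(0,2): no bracket -> illegal
(1,0): no bracket -> illegal
(1,2): no bracket -> illegal
(1,3): no bracket -> illegal
(2,0): no bracket -> illegal
(2,1): flips 1 -> legal
(3,1): no bracket -> illegal
(3,4): no bracket -> illegal
(4,1): flips 1 -> legal
(4,2): flips 1 -> legal
(4,4): no bracket -> illegal
(5,2): no bracket -> illegal
(5,3): flips 2 -> legal
(5,4): no bracket -> illegal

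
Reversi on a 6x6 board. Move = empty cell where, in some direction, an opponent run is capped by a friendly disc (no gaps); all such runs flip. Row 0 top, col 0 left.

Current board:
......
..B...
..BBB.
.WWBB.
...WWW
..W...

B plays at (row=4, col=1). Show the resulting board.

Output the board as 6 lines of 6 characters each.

Answer: ......
..B...
..BBB.
.WBBB.
.B.WWW
..W...

Derivation:
Place B at (4,1); scan 8 dirs for brackets.
Dir NW: first cell '.' (not opp) -> no flip
Dir N: opp run (3,1), next='.' -> no flip
Dir NE: opp run (3,2) capped by B -> flip
Dir W: first cell '.' (not opp) -> no flip
Dir E: first cell '.' (not opp) -> no flip
Dir SW: first cell '.' (not opp) -> no flip
Dir S: first cell '.' (not opp) -> no flip
Dir SE: opp run (5,2), next=edge -> no flip
All flips: (3,2)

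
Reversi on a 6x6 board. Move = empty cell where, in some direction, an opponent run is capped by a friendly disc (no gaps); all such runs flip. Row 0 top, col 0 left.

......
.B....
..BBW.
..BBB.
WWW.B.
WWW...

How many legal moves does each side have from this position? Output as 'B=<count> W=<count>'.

-- B to move --
(1,3): no bracket -> illegal
(1,4): flips 1 -> legal
(1,5): flips 1 -> legal
(2,5): flips 1 -> legal
(3,0): no bracket -> illegal
(3,1): no bracket -> illegal
(3,5): no bracket -> illegal
(4,3): no bracket -> illegal
(5,3): no bracket -> illegal
B mobility = 3
-- W to move --
(0,0): no bracket -> illegal
(0,1): no bracket -> illegal
(0,2): no bracket -> illegal
(1,0): no bracket -> illegal
(1,2): flips 2 -> legal
(1,3): no bracket -> illegal
(1,4): flips 2 -> legal
(2,0): no bracket -> illegal
(2,1): flips 2 -> legal
(2,5): no bracket -> illegal
(3,1): no bracket -> illegal
(3,5): no bracket -> illegal
(4,3): no bracket -> illegal
(4,5): no bracket -> illegal
(5,3): no bracket -> illegal
(5,4): flips 2 -> legal
(5,5): no bracket -> illegal
W mobility = 4

Answer: B=3 W=4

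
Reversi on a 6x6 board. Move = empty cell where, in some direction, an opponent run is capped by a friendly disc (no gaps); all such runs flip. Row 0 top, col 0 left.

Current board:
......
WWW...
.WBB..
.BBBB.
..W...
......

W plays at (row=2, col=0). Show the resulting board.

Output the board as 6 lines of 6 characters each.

Place W at (2,0); scan 8 dirs for brackets.
Dir NW: edge -> no flip
Dir N: first cell 'W' (not opp) -> no flip
Dir NE: first cell 'W' (not opp) -> no flip
Dir W: edge -> no flip
Dir E: first cell 'W' (not opp) -> no flip
Dir SW: edge -> no flip
Dir S: first cell '.' (not opp) -> no flip
Dir SE: opp run (3,1) capped by W -> flip
All flips: (3,1)

Answer: ......
WWW...
WWBB..
.WBBB.
..W...
......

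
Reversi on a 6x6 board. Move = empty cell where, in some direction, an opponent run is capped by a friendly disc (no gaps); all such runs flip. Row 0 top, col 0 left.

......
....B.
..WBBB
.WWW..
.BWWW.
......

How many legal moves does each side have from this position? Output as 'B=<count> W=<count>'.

-- B to move --
(1,1): no bracket -> illegal
(1,2): no bracket -> illegal
(1,3): no bracket -> illegal
(2,0): no bracket -> illegal
(2,1): flips 2 -> legal
(3,0): no bracket -> illegal
(3,4): no bracket -> illegal
(3,5): no bracket -> illegal
(4,0): no bracket -> illegal
(4,5): flips 3 -> legal
(5,1): flips 2 -> legal
(5,2): no bracket -> illegal
(5,3): flips 2 -> legal
(5,4): no bracket -> illegal
(5,5): no bracket -> illegal
B mobility = 4
-- W to move --
(0,3): no bracket -> illegal
(0,4): no bracket -> illegal
(0,5): flips 2 -> legal
(1,2): no bracket -> illegal
(1,3): flips 1 -> legal
(1,5): flips 1 -> legal
(3,0): no bracket -> illegal
(3,4): no bracket -> illegal
(3,5): no bracket -> illegal
(4,0): flips 1 -> legal
(5,0): flips 1 -> legal
(5,1): flips 1 -> legal
(5,2): no bracket -> illegal
W mobility = 6

Answer: B=4 W=6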